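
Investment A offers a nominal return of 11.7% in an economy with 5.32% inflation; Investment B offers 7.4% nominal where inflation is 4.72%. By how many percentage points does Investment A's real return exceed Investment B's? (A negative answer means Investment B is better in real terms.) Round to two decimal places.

Investment A real return: 1.117/1.0532 − 1 = 6.058%.
Investment B real return: 1.074/1.0472 − 1 = 2.559%.
Difference: 6.058 − 2.559 = 3.499 pp.

3.50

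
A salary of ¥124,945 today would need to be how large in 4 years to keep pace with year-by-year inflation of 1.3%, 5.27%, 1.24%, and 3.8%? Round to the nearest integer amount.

¥140,018

Cumulative price-level factor: 1.013 × 1.0527 × 1.0124 × 1.038 ≈ 1.1206333897.
Multiplying ¥124,945 by the price-level factor gives the future nominal sum.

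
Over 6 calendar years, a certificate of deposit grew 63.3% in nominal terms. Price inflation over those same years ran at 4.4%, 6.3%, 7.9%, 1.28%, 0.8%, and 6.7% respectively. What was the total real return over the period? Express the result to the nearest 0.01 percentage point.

25.19%

Cumulative inflation factor: 1.044 × 1.063 × 1.079 × 1.0128 × 1.008 × 1.067 ≈ 1.30438.
Nominal growth factor: 1.63300. Real growth factor = 1.63300 / 1.30438 ≈ 1.25194.
Total real return ≈ 25.1937%.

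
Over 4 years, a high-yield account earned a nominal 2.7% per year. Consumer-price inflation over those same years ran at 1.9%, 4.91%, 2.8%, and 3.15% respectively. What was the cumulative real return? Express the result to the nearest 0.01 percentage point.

Cumulative inflation factor: 1.019 × 1.0491 × 1.028 × 1.0315 ≈ 1.13358.
Nominal growth factor: 1.11245. Real growth factor = 1.11245 / 1.13358 ≈ 0.98136.
Total real return ≈ -1.8640%.

-1.86%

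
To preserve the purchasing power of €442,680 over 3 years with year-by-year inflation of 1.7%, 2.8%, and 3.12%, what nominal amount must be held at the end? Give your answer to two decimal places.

Cumulative price-level factor: 1.017 × 1.028 × 1.0312 = 1.0780948512.
The nominal amount required is €442,680 scaled up by that factor.

€477,251.03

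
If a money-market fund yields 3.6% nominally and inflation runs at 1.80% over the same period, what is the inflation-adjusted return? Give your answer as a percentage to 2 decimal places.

Real return via the Fisher equation: (1 + 3.6%)/(1 + 1.80%) − 1 = 1.036/1.0180 − 1 ≈ 0.01768.

1.77%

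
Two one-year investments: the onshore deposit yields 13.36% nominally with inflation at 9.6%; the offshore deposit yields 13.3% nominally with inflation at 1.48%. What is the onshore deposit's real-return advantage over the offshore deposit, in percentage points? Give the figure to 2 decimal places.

The onshore deposit real return: 1.1336/1.096 − 1 = 3.431%.
The offshore deposit real return: 1.133/1.0148 − 1 = 11.648%.
Difference: 3.431 − 11.648 = -8.217 pp.

-8.22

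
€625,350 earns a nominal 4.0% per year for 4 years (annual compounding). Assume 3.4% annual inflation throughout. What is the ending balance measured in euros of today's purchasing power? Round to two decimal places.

Nominal value at maturity: €625,350 × (1 + 4.0%)^4 ≈ €731,571.05.
Price-level factor over 4 years: (1 + 3.4%)^4 ≈ 1.1430945523.
The maturity value deflated by that factor is the answer in today's purchasing power.

€639,991.72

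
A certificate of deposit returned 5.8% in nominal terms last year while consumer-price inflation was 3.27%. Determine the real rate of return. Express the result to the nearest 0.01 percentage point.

Real return via the Fisher equation: (1 + 5.8%)/(1 + 3.27%) − 1 = 1.058/1.0327 − 1 ≈ 0.02450.

2.45%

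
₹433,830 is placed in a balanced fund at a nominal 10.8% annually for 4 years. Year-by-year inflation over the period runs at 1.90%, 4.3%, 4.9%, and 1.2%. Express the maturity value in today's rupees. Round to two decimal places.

₹579,514.26

Nominal value at maturity: ₹433,830 × (1 + 10.8%)^4 ≈ ₹653,850.74.
Price-level factor over 4 years: 1.0190 × 1.043 × 1.049 × 1.012 ≈ 1.1282737734.
Dividing the nominal maturity value by the price-level factor gives the value in today's money.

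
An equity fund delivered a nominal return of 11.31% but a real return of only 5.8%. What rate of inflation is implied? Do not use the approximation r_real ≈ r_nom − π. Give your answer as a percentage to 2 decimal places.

From (1+r_nom) = (1+r_real)(1+π), we get 1+π = (1 + 11.31%)/(1 + 5.8%) = 1.1131/1.058 ≈ 1.05208.
So π ≈ 5.2079%.

5.21%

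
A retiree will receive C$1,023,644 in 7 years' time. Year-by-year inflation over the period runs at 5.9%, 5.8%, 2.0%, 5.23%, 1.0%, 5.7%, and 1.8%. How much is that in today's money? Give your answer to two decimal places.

C$783,219.40

Price-level factor over 7 years: 1.059 × 1.058 × 1.020 × 1.0523 × 1.010 × 1.057 × 1.018 ≈ 1.3069696693.
Purchasing power today: C$1,023,644 divided by that factor.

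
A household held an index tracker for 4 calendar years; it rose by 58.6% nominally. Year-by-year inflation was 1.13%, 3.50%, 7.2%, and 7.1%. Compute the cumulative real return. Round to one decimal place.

Cumulative inflation factor: 1.0113 × 1.0350 × 1.072 × 1.071 ≈ 1.20172.
Nominal growth factor: 1.58600. Real growth factor = 1.58600 / 1.20172 ≈ 1.31977.
Total real return ≈ 31.9771%.

32.0%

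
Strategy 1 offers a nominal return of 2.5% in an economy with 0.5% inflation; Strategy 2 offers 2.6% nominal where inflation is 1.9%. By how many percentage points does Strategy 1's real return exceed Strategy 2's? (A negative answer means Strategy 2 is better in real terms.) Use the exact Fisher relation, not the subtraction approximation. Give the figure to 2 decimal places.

1.30

Strategy 1 real return: 1.025/1.005 − 1 = 1.990%.
Strategy 2 real return: 1.026/1.019 − 1 = 0.687%.
Difference: 1.990 − 0.687 = 1.303 pp.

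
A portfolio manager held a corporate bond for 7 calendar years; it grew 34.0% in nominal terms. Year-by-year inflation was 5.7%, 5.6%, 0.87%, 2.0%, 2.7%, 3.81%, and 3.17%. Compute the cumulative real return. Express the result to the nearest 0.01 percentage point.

6.08%

Cumulative inflation factor: 1.057 × 1.056 × 1.0087 × 1.020 × 1.027 × 1.0381 × 1.0317 ≈ 1.26318.
Nominal growth factor: 1.34000. Real growth factor = 1.34000 / 1.26318 ≈ 1.06082.
Total real return ≈ 6.0817%.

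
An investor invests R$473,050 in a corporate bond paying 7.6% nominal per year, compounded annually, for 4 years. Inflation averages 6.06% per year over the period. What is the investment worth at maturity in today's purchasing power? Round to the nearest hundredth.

R$501,129.12

Nominal value at maturity: R$473,050 × (1 + 7.6%)^4 ≈ R$634,097.63.
Price-level factor over 4 years: (1 + 6.06%)^4 ≈ 1.2653378263.
The maturity value deflated by that factor is the answer in today's purchasing power.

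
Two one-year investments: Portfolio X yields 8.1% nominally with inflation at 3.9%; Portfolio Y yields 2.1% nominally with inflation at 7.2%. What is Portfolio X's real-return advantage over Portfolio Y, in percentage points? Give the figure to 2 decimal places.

Portfolio X real return: 1.081/1.039 − 1 = 4.042%.
Portfolio Y real return: 1.021/1.072 − 1 = -4.757%.
Difference: 4.042 − (-4.757) = 8.799 pp.

8.80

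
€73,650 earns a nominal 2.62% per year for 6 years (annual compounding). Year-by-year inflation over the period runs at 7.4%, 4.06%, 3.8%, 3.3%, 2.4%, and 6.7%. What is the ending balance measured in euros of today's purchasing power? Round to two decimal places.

Nominal value at maturity: €73,650 × (1 + 2.62%)^6 ≈ €86,013.14.
Price-level factor over 6 years: 1.074 × 1.0406 × 1.038 × 1.033 × 1.024 × 1.067 ≈ 1.3093331212.
Dividing the nominal maturity value by the price-level factor gives the value in today's money.

€65,692.33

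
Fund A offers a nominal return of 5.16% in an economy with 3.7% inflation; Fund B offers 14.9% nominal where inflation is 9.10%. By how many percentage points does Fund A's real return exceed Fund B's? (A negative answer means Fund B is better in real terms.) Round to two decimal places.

-3.91

Fund A real return: 1.0516/1.037 − 1 = 1.408%.
Fund B real return: 1.149/1.0910 − 1 = 5.316%.
Difference: 1.408 − 5.316 = -3.908 pp.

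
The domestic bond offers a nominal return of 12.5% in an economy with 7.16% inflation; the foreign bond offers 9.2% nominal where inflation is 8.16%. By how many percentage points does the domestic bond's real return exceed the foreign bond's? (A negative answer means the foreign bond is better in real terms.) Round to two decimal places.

4.02

The domestic bond real return: 1.125/1.0716 − 1 = 4.983%.
The foreign bond real return: 1.092/1.0816 − 1 = 0.962%.
Difference: 4.983 − 0.962 = 4.021 pp.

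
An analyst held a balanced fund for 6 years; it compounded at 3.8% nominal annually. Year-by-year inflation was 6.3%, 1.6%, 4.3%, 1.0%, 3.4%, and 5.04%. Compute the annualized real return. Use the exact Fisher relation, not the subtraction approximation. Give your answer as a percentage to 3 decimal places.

0.203%

Cumulative inflation factor: 1.063 × 1.016 × 1.043 × 1.010 × 1.034 × 1.0504 ≈ 1.23569.
Nominal growth factor: 1.25079. Real growth factor = 1.25079 / 1.23569 ≈ 1.01222.
Annualized: 1.01222^(1/6) − 1 ≈ 0.00203.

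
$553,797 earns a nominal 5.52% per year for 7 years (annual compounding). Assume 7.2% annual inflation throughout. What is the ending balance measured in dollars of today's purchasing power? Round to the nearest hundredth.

Nominal value at maturity: $553,797 × (1 + 5.52%)^7 ≈ $806,666.60.
Price-level factor over 7 years: (1 + 7.2%)^7 ≈ 1.6269098835.
The maturity value deflated by that factor is the answer in today's purchasing power.

$495,827.46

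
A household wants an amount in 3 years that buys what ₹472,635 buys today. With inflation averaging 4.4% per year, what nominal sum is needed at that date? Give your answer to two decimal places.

Cumulative price-level factor: (1+4.4%)^3 = 1.137893184.
The nominal amount required is ₹472,635 scaled up by that factor.

₹537,808.15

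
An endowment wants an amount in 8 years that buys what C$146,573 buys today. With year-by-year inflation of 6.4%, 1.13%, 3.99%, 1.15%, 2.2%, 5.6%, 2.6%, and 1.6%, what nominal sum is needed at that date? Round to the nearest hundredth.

C$186,633.22

Cumulative price-level factor: 1.064 × 1.0113 × 1.0399 × 1.0115 × 1.022 × 1.056 × 1.026 × 1.016 ≈ 1.2733124434.
The nominal amount required is C$146,573 scaled up by that factor.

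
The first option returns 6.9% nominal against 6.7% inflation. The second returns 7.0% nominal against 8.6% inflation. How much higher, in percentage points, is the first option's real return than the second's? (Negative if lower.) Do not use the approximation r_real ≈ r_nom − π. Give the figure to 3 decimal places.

The first option real return: 1.069/1.067 − 1 = 0.1874%.
The second real return: 1.070/1.086 − 1 = -1.4733%.
Difference: 0.1874 − (-1.4733) = 1.6607 pp.

1.661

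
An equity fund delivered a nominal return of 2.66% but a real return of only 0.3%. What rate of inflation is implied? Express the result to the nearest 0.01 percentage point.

2.35%

From (1+r_nom) = (1+r_real)(1+π), we get 1+π = (1 + 2.66%)/(1 + 0.3%) = 1.0266/1.003 ≈ 1.02353.
So π ≈ 2.3529%.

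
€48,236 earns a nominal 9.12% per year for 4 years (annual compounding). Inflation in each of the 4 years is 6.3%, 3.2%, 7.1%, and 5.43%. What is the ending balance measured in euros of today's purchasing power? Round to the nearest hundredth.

€55,210.55

Nominal value at maturity: €48,236 × (1 + 9.12%)^4 ≈ €68,389.39.
Price-level factor over 4 years: 1.063 × 1.032 × 1.071 × 1.0543 ≈ 1.2387014306.
Dividing the nominal maturity value by the price-level factor gives the value in today's money.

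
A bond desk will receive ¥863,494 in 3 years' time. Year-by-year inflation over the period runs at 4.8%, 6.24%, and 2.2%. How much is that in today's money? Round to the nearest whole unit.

Price-level factor over 3 years: 1.048 × 1.0624 × 1.022 = 1.1378898944.
Purchasing power today: ¥863,494 divided by that factor.

¥758,855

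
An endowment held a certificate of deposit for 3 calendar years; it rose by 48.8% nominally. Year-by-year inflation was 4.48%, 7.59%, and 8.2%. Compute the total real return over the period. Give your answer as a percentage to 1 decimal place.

Cumulative inflation factor: 1.0448 × 1.0759 × 1.082 ≈ 1.21628.
Nominal growth factor: 1.48800. Real growth factor = 1.48800 / 1.21628 ≈ 1.22341.
Total real return ≈ 22.3406%.

22.3%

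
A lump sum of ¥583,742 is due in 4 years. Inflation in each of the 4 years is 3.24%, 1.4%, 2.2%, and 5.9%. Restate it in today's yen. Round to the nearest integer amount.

¥515,215

Price-level factor over 4 years: 1.0324 × 1.014 × 1.022 × 1.059 ≈ 1.1330075576.
Purchasing power today: ¥583,742 divided by that factor.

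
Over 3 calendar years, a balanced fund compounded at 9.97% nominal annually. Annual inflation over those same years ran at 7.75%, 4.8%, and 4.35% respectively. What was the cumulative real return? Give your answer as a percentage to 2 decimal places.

12.86%

Cumulative inflation factor: 1.0775 × 1.048 × 1.0435 ≈ 1.17834.
Nominal growth factor: 1.32991. Real growth factor = 1.32991 / 1.17834 ≈ 1.12863.
Total real return ≈ 12.8630%.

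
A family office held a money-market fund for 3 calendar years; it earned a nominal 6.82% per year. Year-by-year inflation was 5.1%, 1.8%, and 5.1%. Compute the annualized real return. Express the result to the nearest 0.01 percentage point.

2.72%

Cumulative inflation factor: 1.051 × 1.018 × 1.051 ≈ 1.12448.
Nominal growth factor: 1.21887. Real growth factor = 1.21887 / 1.12448 ≈ 1.08394.
Annualized: 1.08394^(1/3) − 1 ≈ 0.02723.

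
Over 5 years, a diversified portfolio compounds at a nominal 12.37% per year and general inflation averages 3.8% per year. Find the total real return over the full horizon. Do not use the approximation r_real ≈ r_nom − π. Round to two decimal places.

The annual real rate is (1+12.37%)/(1+3.8%) − 1 = 8.2563%.
Compounded over 5 years: (1 + 0.082563)^5 − 1 ≈ 0.48684.

48.68%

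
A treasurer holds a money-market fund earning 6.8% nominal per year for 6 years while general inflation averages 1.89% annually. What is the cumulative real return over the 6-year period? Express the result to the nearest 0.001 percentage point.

The annual real rate is (1+6.8%)/(1+1.89%) − 1 = 4.8189%.
Compounded over 6 years: (1 + 0.048189)^6 − 1 ≈ 0.32629.

32.629%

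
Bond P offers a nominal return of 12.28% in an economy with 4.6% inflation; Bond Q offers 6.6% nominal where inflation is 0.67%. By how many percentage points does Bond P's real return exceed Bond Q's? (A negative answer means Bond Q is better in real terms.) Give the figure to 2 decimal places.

1.45

Bond P real return: 1.1228/1.046 − 1 = 7.342%.
Bond Q real return: 1.066/1.0067 − 1 = 5.891%.
Difference: 7.342 − 5.891 = 1.451 pp.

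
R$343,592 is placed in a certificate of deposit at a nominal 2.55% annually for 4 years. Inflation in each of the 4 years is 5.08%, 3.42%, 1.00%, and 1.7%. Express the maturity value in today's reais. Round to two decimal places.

Nominal value at maturity: R$343,592 × (1 + 2.55%)^4 ≈ R$380,001.84.
Price-level factor over 4 years: 1.0508 × 1.0342 × 1.0100 × 1.017 ≈ 1.1162640141.
Dividing the nominal maturity value by the price-level factor gives the value in today's money.

R$340,422.91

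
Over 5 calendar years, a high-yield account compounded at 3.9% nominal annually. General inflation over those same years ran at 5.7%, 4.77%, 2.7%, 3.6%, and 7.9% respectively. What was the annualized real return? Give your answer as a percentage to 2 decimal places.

Cumulative inflation factor: 1.057 × 1.0477 × 1.027 × 1.036 × 1.079 ≈ 1.27135.
Nominal growth factor: 1.21081. Real growth factor = 1.21081 / 1.27135 ≈ 0.95239.
Annualized: 0.95239^(1/5) − 1 ≈ -0.00971.

-0.97%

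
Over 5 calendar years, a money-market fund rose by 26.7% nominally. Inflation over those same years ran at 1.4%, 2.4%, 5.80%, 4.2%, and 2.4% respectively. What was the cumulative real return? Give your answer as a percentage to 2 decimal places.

Cumulative inflation factor: 1.014 × 1.024 × 1.0580 × 1.042 × 1.024 ≈ 1.17217.
Nominal growth factor: 1.26700. Real growth factor = 1.26700 / 1.17217 ≈ 1.08090.
Total real return ≈ 8.0900%.

8.09%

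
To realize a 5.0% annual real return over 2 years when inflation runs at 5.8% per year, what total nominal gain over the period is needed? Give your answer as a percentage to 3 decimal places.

Required annual nominal rate: (1+5.0%)(1+5.8%) − 1 = 11.09%.
Cumulative over 2 years: (1 + 0.1109)^2 − 1 ≈ 0.23410.

23.410%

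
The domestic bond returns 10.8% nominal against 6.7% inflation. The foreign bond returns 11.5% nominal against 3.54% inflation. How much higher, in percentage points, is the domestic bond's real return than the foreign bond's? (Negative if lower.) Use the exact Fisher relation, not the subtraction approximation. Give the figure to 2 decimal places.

-3.85

The domestic bond real return: 1.108/1.067 − 1 = 3.843%.
The foreign bond real return: 1.115/1.0354 − 1 = 7.688%.
Difference: 3.843 − 7.688 = -3.845 pp.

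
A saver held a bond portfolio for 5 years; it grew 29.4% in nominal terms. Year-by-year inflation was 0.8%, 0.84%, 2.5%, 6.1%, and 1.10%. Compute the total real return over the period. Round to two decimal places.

15.78%

Cumulative inflation factor: 1.008 × 1.0084 × 1.025 × 1.061 × 1.0110 ≈ 1.11759.
Nominal growth factor: 1.29400. Real growth factor = 1.29400 / 1.11759 ≈ 1.15785.
Total real return ≈ 15.7845%.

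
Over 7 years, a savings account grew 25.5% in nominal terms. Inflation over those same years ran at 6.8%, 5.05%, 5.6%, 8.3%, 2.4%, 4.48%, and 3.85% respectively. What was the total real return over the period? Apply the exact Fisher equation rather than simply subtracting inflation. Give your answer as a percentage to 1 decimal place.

Cumulative inflation factor: 1.068 × 1.0505 × 1.056 × 1.083 × 1.024 × 1.0448 × 1.0385 ≈ 1.42561.
Nominal growth factor: 1.25500. Real growth factor = 1.25500 / 1.42561 ≈ 0.88033.
Total real return ≈ -11.9672%.

-12.0%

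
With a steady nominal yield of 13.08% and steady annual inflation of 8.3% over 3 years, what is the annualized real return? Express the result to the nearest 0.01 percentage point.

With constant rates the annual real return is the same each year: (1+13.08%)/(1+8.3%) − 1 = 0.04414.

4.41%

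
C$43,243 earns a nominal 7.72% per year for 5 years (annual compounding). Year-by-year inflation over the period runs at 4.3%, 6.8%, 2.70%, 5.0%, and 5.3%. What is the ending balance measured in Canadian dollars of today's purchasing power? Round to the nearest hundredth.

C$49,585.40

Nominal value at maturity: C$43,243 × (1 + 7.72%)^5 ≈ C$62,718.77.
Price-level factor over 5 years: 1.043 × 1.068 × 1.0270 × 1.050 × 1.053 ≈ 1.2648635425.
The maturity value deflated by that factor is the answer in today's purchasing power.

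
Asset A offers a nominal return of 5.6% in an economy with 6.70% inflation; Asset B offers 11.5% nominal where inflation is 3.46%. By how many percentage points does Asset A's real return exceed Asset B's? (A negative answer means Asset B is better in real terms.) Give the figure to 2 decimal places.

-8.80

Asset A real return: 1.056/1.0670 − 1 = -1.031%.
Asset B real return: 1.115/1.0346 − 1 = 7.771%.
Difference: -1.031 − 7.771 = -8.802 pp.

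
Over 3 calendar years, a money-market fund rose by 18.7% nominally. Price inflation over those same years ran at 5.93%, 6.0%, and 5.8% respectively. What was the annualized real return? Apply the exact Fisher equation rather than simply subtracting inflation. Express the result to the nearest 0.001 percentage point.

Cumulative inflation factor: 1.0593 × 1.060 × 1.058 ≈ 1.18798.
Nominal growth factor: 1.18700. Real growth factor = 1.18700 / 1.18798 ≈ 0.99917.
Annualized: 0.99917^(1/3) − 1 ≈ -0.00028.

-0.028%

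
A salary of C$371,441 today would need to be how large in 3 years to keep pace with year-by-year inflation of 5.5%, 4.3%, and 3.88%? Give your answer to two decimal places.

Cumulative price-level factor: 1.055 × 1.043 × 1.0388 = 1.143059162.
Multiplying C$371,441 by the price-level factor gives the future nominal sum.

C$424,579.04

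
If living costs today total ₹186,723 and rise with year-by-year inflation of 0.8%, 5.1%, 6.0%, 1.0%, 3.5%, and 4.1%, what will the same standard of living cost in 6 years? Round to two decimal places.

Cumulative price-level factor: 1.008 × 1.051 × 1.060 × 1.010 × 1.035 × 1.041 ≈ 1.2220291525.
Multiplying ₹186,723 by the price-level factor gives the future nominal sum.

₹228,180.95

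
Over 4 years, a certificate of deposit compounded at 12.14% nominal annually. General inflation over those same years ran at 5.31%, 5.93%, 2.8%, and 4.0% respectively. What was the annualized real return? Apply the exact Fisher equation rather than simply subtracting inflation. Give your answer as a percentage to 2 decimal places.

Cumulative inflation factor: 1.0531 × 1.0593 × 1.028 × 1.040 ≈ 1.19266.
Nominal growth factor: 1.58140. Real growth factor = 1.58140 / 1.19266 ≈ 1.32595.
Annualized: 1.32595^(1/4) − 1 ≈ 0.07308.

7.31%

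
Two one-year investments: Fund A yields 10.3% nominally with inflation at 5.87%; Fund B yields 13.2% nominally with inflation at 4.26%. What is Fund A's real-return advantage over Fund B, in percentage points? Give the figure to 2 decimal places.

-4.39

Fund A real return: 1.103/1.0587 − 1 = 4.184%.
Fund B real return: 1.132/1.0426 − 1 = 8.575%.
Difference: 4.184 − 8.575 = -4.391 pp.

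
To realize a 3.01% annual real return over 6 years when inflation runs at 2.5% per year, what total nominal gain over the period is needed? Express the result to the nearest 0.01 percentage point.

Required annual nominal rate: (1+3.01%)(1+2.5%) − 1 = 5.58525%.
Cumulative over 6 years: (1 + 0.0558525)^6 − 1 ≈ 0.38554.

38.55%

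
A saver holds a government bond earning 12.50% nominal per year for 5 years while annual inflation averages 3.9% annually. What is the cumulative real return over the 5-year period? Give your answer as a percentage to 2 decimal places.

48.83%

The annual real rate is (1+12.50%)/(1+3.9%) − 1 = 8.2772%.
Compounded over 5 years: (1 + 0.082772)^5 − 1 ≈ 0.48828.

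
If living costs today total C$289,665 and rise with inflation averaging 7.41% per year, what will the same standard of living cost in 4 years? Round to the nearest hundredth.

Cumulative price-level factor: (1+7.41%)^4 ≈ 1.3310024851.
Multiplying C$289,665 by the price-level factor gives the future nominal sum.

C$385,544.83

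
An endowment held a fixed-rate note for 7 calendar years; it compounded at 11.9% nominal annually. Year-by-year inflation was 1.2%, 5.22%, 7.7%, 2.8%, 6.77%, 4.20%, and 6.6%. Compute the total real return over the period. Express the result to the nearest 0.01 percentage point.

Cumulative inflation factor: 1.012 × 1.0522 × 1.077 × 1.028 × 1.0677 × 1.0420 × 1.066 ≈ 1.39818.
Nominal growth factor: 2.19690. Real growth factor = 2.19690 / 1.39818 ≈ 1.57126.
Total real return ≈ 57.1263%.

57.13%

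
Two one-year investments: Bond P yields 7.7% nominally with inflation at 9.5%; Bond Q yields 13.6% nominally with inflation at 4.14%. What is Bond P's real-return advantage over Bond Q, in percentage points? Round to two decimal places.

-10.73

Bond P real return: 1.077/1.095 − 1 = -1.644%.
Bond Q real return: 1.136/1.0414 − 1 = 9.084%.
Difference: -1.644 − 9.084 = -10.728 pp.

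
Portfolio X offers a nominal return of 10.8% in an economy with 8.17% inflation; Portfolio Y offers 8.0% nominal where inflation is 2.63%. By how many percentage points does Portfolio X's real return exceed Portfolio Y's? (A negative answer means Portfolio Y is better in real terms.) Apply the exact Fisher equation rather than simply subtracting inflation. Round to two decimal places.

-2.80

Portfolio X real return: 1.108/1.0817 − 1 = 2.431%.
Portfolio Y real return: 1.080/1.0263 − 1 = 5.232%.
Difference: 2.431 − 5.232 = -2.801 pp.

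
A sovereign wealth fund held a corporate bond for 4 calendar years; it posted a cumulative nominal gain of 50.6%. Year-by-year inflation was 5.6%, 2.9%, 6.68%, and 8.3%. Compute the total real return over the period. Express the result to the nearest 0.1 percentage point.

20.0%

Cumulative inflation factor: 1.056 × 1.029 × 1.0668 × 1.083 ≈ 1.25542.
Nominal growth factor: 1.50600. Real growth factor = 1.50600 / 1.25542 ≈ 1.19959.
Total real return ≈ 19.9594%.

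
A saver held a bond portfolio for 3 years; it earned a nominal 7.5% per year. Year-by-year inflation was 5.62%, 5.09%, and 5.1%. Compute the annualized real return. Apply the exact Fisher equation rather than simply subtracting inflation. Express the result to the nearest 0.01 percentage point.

2.12%

Cumulative inflation factor: 1.0562 × 1.0509 × 1.051 ≈ 1.16657.
Nominal growth factor: 1.24230. Real growth factor = 1.24230 / 1.16657 ≈ 1.06492.
Annualized: 1.06492^(1/3) − 1 ≈ 0.02119.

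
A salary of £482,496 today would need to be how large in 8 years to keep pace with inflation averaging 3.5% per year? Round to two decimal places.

£635,355.09

Cumulative price-level factor: (1+3.5%)^8 ≈ 1.3168090370.
Multiplying £482,496 by the price-level factor gives the future nominal sum.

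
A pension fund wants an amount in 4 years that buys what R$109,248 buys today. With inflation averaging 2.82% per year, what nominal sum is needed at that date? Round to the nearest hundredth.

R$122,102.31

Cumulative price-level factor: (1+2.82%)^4 ≈ 1.1176617755.
Multiplying R$109,248 by the price-level factor gives the future nominal sum.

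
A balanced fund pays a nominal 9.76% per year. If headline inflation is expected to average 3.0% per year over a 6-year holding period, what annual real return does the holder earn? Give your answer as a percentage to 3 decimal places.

With constant rates the annual real return is the same each year: (1+9.76%)/(1+3.0%) − 1 = 0.06563.

6.563%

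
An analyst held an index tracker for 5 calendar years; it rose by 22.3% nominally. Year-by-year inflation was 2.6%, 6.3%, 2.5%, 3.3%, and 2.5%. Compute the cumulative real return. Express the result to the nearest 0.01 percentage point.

Cumulative inflation factor: 1.026 × 1.063 × 1.025 × 1.033 × 1.025 ≈ 1.18366.
Nominal growth factor: 1.22300. Real growth factor = 1.22300 / 1.18366 ≈ 1.03323.
Total real return ≈ 3.3232%.

3.32%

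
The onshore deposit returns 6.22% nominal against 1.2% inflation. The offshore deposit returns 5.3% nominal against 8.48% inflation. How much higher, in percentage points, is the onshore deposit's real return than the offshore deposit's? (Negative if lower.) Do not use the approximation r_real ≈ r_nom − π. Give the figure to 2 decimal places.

7.89

The onshore deposit real return: 1.0622/1.012 − 1 = 4.960%.
The offshore deposit real return: 1.053/1.0848 − 1 = -2.931%.
Difference: 4.960 − (-2.931) = 7.891 pp.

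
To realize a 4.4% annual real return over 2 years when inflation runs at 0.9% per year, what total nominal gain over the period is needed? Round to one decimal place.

11.0%

Required annual nominal rate: (1+4.4%)(1+0.9%) − 1 = 5.3396%.
Cumulative over 2 years: (1 + 0.053396)^2 − 1 ≈ 0.10964.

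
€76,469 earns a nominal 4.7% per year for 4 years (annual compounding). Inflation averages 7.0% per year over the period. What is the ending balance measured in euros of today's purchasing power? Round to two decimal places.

€70,103.07

Nominal value at maturity: €76,469 × (1 + 4.7%)^4 ≈ €91,890.82.
Price-level factor over 4 years: (1 + 7.0%)^4 = 1.31079601.
Dividing the nominal maturity value by the price-level factor gives the value in today's money.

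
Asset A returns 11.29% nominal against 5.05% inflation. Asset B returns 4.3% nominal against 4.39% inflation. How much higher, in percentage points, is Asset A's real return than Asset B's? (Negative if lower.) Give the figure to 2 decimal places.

6.03

Asset A real return: 1.1129/1.0505 − 1 = 5.940%.
Asset B real return: 1.043/1.0439 − 1 = -0.086%.
Difference: 5.940 − (-0.086) = 6.026 pp.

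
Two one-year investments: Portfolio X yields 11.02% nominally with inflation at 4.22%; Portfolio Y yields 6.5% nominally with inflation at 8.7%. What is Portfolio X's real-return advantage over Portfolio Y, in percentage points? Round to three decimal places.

Portfolio X real return: 1.1102/1.0422 − 1 = 6.5247%.
Portfolio Y real return: 1.065/1.087 − 1 = -2.0239%.
Difference: 6.5247 − (-2.0239) = 8.5486 pp.

8.549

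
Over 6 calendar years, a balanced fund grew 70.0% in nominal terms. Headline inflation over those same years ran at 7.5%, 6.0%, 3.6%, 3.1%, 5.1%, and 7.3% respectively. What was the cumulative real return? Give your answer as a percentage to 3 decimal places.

23.855%

Cumulative inflation factor: 1.075 × 1.060 × 1.036 × 1.031 × 1.051 × 1.073 ≈ 1.37257.
Nominal growth factor: 1.70000. Real growth factor = 1.70000 / 1.37257 ≈ 1.23855.
Total real return ≈ 23.8551%.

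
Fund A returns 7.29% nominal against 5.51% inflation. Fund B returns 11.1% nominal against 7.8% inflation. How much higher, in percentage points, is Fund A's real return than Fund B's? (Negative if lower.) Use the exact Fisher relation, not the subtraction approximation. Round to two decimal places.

Fund A real return: 1.0729/1.0551 − 1 = 1.687%.
Fund B real return: 1.111/1.078 − 1 = 3.061%.
Difference: 1.687 − 3.061 = -1.374 pp.

-1.37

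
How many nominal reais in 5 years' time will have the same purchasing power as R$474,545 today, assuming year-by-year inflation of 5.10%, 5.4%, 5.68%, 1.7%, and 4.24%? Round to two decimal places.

Cumulative price-level factor: 1.0510 × 1.054 × 1.0568 × 1.017 × 1.0424 ≈ 1.2410563103.
Multiplying R$474,545 by the price-level factor gives the future nominal sum.

R$588,937.07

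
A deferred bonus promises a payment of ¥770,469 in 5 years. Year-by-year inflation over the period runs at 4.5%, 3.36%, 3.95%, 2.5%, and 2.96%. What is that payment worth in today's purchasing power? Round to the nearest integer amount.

Price-level factor over 5 years: 1.045 × 1.0336 × 1.0395 × 1.025 × 1.0296 ≈ 1.1849108713.
Purchasing power today: ¥770,469 divided by that factor.

¥650,234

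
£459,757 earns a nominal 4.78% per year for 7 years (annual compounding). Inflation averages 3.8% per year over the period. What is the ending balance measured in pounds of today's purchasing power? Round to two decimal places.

Nominal value at maturity: £459,757 × (1 + 4.78%)^7 ≈ £637,495.48.
Price-level factor over 7 years: (1 + 3.8%)^7 ≈ 1.2983191849.
The maturity value deflated by that factor is the answer in today's purchasing power.

£491,015.99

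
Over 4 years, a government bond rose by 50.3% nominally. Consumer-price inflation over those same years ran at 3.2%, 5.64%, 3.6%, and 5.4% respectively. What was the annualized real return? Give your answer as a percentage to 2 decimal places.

Cumulative inflation factor: 1.032 × 1.0564 × 1.036 × 1.054 ≈ 1.19044.
Nominal growth factor: 1.50300. Real growth factor = 1.50300 / 1.19044 ≈ 1.26256.
Annualized: 1.26256^(1/4) − 1 ≈ 0.06002.

6.00%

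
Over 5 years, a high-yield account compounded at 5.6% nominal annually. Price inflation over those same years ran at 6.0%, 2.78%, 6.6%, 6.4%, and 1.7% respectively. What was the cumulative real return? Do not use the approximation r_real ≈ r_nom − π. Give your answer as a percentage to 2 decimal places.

4.49%

Cumulative inflation factor: 1.060 × 1.0278 × 1.066 × 1.064 × 1.017 ≈ 1.25671.
Nominal growth factor: 1.31317. Real growth factor = 1.31317 / 1.25671 ≈ 1.04493.
Total real return ≈ 4.4925%.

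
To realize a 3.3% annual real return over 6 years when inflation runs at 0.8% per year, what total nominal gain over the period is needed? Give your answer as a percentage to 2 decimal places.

27.46%

Required annual nominal rate: (1+3.3%)(1+0.8%) − 1 = 4.1264%.
Cumulative over 6 years: (1 + 0.041264)^6 − 1 ≈ 0.27457.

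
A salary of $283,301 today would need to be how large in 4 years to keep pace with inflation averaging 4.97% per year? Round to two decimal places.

$343,960.76

Cumulative price-level factor: (1+4.97%)^4 ≈ 1.2141176952.
The nominal amount required is $283,301 scaled up by that factor.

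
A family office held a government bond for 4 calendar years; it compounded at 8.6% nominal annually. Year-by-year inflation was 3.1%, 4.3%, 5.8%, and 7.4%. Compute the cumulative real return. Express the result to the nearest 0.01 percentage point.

Cumulative inflation factor: 1.031 × 1.043 × 1.058 × 1.074 ≈ 1.22189.
Nominal growth factor: 1.39097. Real growth factor = 1.39097 / 1.22189 ≈ 1.13838.
Total real return ≈ 13.8378%.

13.84%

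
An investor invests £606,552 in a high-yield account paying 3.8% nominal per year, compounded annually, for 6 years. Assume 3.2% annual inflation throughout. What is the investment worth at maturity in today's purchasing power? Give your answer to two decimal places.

£628,020.73

Nominal value at maturity: £606,552 × (1 + 3.8%)^6 ≈ £758,668.69.
Price-level factor over 6 years: (1 + 3.2%)^6 ≈ 1.2080312910.
Dividing the nominal maturity value by the price-level factor gives the value in today's money.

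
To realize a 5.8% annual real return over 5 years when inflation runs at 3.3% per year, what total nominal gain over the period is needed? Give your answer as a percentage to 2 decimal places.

55.93%

Required annual nominal rate: (1+5.8%)(1+3.3%) − 1 = 9.2914%.
Cumulative over 5 years: (1 + 0.092914)^5 − 1 ≈ 0.55930.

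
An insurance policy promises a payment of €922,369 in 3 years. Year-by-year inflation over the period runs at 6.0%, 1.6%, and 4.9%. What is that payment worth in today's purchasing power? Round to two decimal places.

€816,450.08

Price-level factor over 3 years: 1.060 × 1.016 × 1.049 = 1.12973104.
Purchasing power today: €922,369 divided by that factor.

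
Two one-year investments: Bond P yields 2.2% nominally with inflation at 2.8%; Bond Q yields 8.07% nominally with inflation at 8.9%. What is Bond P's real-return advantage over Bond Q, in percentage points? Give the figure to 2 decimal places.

Bond P real return: 1.022/1.028 − 1 = -0.584%.
Bond Q real return: 1.0807/1.089 − 1 = -0.762%.
Difference: -0.584 − (-0.762) = 0.178 pp.

0.18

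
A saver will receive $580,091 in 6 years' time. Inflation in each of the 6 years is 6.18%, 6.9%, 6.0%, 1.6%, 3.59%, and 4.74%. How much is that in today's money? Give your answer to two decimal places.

Price-level factor over 6 years: 1.0618 × 1.069 × 1.060 × 1.016 × 1.0359 × 1.0474 ≈ 1.3263263630.
Purchasing power today: $580,091 divided by that factor.

$437,366.71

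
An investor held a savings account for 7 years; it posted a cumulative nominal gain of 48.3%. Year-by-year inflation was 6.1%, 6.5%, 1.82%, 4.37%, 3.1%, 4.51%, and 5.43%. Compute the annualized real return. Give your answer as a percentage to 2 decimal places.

1.20%

Cumulative inflation factor: 1.061 × 1.065 × 1.0182 × 1.0437 × 1.031 × 1.0451 × 1.0543 ≈ 1.36413.
Nominal growth factor: 1.48300. Real growth factor = 1.48300 / 1.36413 ≈ 1.08714.
Annualized: 1.08714^(1/7) − 1 ≈ 0.01201.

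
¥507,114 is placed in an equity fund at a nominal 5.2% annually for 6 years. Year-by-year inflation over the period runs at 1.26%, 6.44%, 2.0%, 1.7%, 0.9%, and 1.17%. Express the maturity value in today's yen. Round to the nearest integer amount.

Nominal value at maturity: ¥507,114 × (1 + 5.2%)^6 ≈ ¥687,385.
Price-level factor over 6 years: 1.0126 × 1.0644 × 1.020 × 1.017 × 1.009 × 1.0117 ≈ 1.1413184288.
Dividing the nominal maturity value by the price-level factor gives the value in today's money.

¥602,273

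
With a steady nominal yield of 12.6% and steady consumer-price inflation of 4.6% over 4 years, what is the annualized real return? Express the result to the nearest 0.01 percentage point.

With constant rates the annual real return is the same each year: (1+12.6%)/(1+4.6%) − 1 = 0.07648.

7.65%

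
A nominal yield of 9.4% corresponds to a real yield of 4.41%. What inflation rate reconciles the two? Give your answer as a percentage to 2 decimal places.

From (1+r_nom) = (1+r_real)(1+π), we get 1+π = (1 + 9.4%)/(1 + 4.41%) = 1.094/1.0441 ≈ 1.04779.
So π ≈ 4.7792%.

4.78%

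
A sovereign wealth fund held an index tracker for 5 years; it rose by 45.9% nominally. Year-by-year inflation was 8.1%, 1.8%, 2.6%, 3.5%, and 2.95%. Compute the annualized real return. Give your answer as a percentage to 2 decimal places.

3.93%

Cumulative inflation factor: 1.081 × 1.018 × 1.026 × 1.035 × 1.0295 ≈ 1.20306.
Nominal growth factor: 1.45900. Real growth factor = 1.45900 / 1.20306 ≈ 1.21274.
Annualized: 1.21274^(1/5) − 1 ≈ 0.03933.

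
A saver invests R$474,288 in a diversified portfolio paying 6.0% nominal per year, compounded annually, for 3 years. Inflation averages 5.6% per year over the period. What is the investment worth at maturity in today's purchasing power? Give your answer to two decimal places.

R$479,698.08

Nominal value at maturity: R$474,288 × (1 + 6.0%)^3 ≈ R$564,884.60.
Price-level factor over 3 years: (1 + 5.6%)^3 = 1.177583616.
The maturity value deflated by that factor is the answer in today's purchasing power.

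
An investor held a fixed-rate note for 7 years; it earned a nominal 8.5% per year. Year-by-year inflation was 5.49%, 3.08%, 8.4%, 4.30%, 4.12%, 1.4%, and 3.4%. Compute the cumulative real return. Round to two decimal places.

Cumulative inflation factor: 1.0549 × 1.0308 × 1.084 × 1.0430 × 1.0412 × 1.014 × 1.034 ≈ 1.34212.
Nominal growth factor: 1.77014. Real growth factor = 1.77014 / 1.34212 ≈ 1.31891.
Total real return ≈ 31.8913%.

31.89%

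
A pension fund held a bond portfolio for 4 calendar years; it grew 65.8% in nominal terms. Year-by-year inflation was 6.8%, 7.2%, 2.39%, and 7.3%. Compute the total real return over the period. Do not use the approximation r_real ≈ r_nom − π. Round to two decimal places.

31.81%

Cumulative inflation factor: 1.068 × 1.072 × 1.0239 × 1.073 ≈ 1.25783.
Nominal growth factor: 1.65800. Real growth factor = 1.65800 / 1.25783 ≈ 1.31814.
Total real return ≈ 31.8139%.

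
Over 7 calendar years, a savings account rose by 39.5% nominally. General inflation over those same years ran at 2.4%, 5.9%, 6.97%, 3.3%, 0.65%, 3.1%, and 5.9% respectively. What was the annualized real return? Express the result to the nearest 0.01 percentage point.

0.83%

Cumulative inflation factor: 1.024 × 1.059 × 1.0697 × 1.033 × 1.0065 × 1.031 × 1.059 ≈ 1.31682.
Nominal growth factor: 1.39500. Real growth factor = 1.39500 / 1.31682 ≈ 1.05937.
Annualized: 1.05937^(1/7) − 1 ≈ 0.00827.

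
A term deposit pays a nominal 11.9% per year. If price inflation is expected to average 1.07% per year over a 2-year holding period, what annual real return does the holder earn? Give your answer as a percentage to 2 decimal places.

10.72%

With constant rates the annual real return is the same each year: (1+11.9%)/(1+1.07%) − 1 = 0.10715.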